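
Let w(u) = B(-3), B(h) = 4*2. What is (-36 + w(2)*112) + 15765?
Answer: 16625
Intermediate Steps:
B(h) = 8
w(u) = 8
(-36 + w(2)*112) + 15765 = (-36 + 8*112) + 15765 = (-36 + 896) + 15765 = 860 + 15765 = 16625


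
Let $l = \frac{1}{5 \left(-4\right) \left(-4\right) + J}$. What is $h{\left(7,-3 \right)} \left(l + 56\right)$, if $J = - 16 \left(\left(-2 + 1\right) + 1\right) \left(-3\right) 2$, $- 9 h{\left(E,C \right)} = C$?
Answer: $\frac{4481}{240} \approx 18.671$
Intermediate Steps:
$h{\left(E,C \right)} = - \frac{C}{9}$
$J = 0$ ($J = - 16 \left(-1 + 1\right) \left(-3\right) 2 = - 16 \cdot 0 \left(-3\right) 2 = - 16 \cdot 0 \cdot 2 = \left(-16\right) 0 = 0$)
$l = \frac{1}{80}$ ($l = \frac{1}{5 \left(-4\right) \left(-4\right) + 0} = \frac{1}{\left(-20\right) \left(-4\right) + 0} = \frac{1}{80 + 0} = \frac{1}{80} \approx 0.0125$)
$h{\left(7,-3 \right)} \left(l + 56\right) = \left(- \frac{1}{9}\right) \left(-3\right) \left(\frac{1}{80} + 56\right) = \frac{1}{3} \cdot \frac{4481}{80} = \frac{4481}{240}$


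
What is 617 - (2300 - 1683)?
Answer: 0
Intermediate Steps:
617 - (2300 - 1683) = 617 - 1*617 = 617 - 617 = 0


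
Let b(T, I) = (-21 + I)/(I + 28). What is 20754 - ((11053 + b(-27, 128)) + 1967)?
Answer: 1206397/156 ≈ 7733.3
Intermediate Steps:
b(T, I) = (-21 + I)/(28 + I)
20754 - ((11053 + b(-27, 128)) + 1967) = 20754 - ((11053 + (-21 + 128)/(28 + 128)) + 1967) = 20754 - ((11053 + 107/156) + 1967) = 20754 - (1724375/156 + 1967) = 20754 - 1*2031227/156 = 20754 - 2031227/156 = 1206397/156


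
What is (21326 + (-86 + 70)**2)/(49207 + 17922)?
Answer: 21582/67129 ≈ 0.32150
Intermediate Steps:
(21326 + (-86 + 70)**2)/(49207 + 17922) = (21326 + (-16)**2)/67129 = (21326 + 256)*(1/67129) = 21582*(1/67129) = 21582/67129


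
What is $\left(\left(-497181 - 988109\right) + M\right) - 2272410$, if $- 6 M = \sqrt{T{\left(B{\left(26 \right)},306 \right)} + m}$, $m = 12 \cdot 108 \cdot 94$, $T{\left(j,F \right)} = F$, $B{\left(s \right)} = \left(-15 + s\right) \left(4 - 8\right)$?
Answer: $-3757700 - \frac{\sqrt{13570}}{2} \approx -3.7578 \cdot 10^{6}$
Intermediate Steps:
$B{\left(s \right)} = 60 - 4 s$ ($B{\left(s \right)} = \left(-15 + s\right) \left(-4\right) = 60 - 4 s$)
$m = 121824$ ($m = 1296 \cdot 94 = 121824$)
$M = - \frac{\sqrt{13570}}{2}$ ($M = - \frac{\sqrt{306 + 121824}}{6} = - \frac{\sqrt{122130}}{6} = - \frac{3 \sqrt{13570}}{6} = - \frac{\sqrt{13570}}{2} \approx -58.245$)
$\left(\left(-497181 - 988109\right) + M\right) - 2272410 = \left(\left(-497181 - 988109\right) - \frac{\sqrt{13570}}{2}\right) - 2272410 = \left(-1485290 - \frac{\sqrt{13570}}{2}\right) - 2272410 = -3757700 - \frac{\sqrt{13570}}{2}$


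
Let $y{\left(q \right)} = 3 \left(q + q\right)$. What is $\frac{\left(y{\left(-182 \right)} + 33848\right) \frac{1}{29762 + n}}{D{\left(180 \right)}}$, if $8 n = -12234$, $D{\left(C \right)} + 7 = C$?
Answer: $\frac{131024}{19537063} \approx 0.0067064$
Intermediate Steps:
$D{\left(C \right)} = -7 + C$
$n = - \frac{6117}{4}$ ($n = \frac{1}{8} \left(-12234\right) = - \frac{6117}{4} \approx -1529.3$)
$y{\left(q \right)} = 6 q$ ($y{\left(q \right)} = 3 \cdot 2 q = 6 q$)
$\frac{\left(y{\left(-182 \right)} + 33848\right) \frac{1}{29762 + n}}{D{\left(180 \right)}} = \frac{\left(6 \left(-182\right) + 33848\right) \frac{1}{29762 - \frac{6117}{4}}}{-7 + 180} = \frac{\left(-1092 + 33848\right) \frac{1}{\frac{112931}{4}}}{173} = 32756 \cdot \frac{4}{112931} \cdot \frac{1}{173} = \frac{131024}{112931} \cdot \frac{1}{173} = \frac{131024}{19537063}$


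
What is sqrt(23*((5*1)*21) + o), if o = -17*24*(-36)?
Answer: sqrt(17103) ≈ 130.78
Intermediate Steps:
o = 14688 (o = -408*(-36) = 14688)
sqrt(23*((5*1)*21) + o) = sqrt(23*((5*1)*21) + 14688) = sqrt(23*(5*21) + 14688) = sqrt(23*105 + 14688) = sqrt(2415 + 14688) = sqrt(17103)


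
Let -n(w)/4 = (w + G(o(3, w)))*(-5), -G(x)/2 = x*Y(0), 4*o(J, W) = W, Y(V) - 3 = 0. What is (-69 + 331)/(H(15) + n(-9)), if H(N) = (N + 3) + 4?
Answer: 131/56 ≈ 2.3393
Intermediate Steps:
H(N) = 7 + N (H(N) = (3 + N) + 4 = 7 + N)
Y(V) = 3 (Y(V) = 3 + 0 = 3)
o(J, W) = W/4
G(x) = -6*x (G(x) = -2*x*3 = -6*x)
n(w) = -10*w (n(w) = -4*(w - 3*w/2)*(-5) = -4*(-w/2)*(-5) = -10*w)
(-69 + 331)/(H(15) + n(-9)) = (-69 + 331)/((7 + 15) - 10*(-9)) = 262/(22 + 90) = 262/112 = 262*(1/112) = 131/56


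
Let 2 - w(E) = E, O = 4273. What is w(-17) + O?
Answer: 4292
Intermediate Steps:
w(E) = 2 - E
w(-17) + O = (2 - 1*(-17)) + 4273 = (2 + 17) + 4273 = 19 + 4273 = 4292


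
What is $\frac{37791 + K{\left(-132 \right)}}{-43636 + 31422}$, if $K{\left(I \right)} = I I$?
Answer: $- \frac{55215}{12214} \approx -4.5206$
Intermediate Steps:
$K{\left(I \right)} = I^{2}$
$\frac{37791 + K{\left(-132 \right)}}{-43636 + 31422} = \frac{37791 + \left(-132\right)^{2}}{-43636 + 31422} = \frac{37791 + 17424}{-12214} = 55215 \left(- \frac{1}{12214}\right) = - \frac{55215}{12214}$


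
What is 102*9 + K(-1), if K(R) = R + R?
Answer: 916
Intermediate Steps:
K(R) = 2*R
102*9 + K(-1) = 102*9 + 2*(-1) = 918 - 2 = 916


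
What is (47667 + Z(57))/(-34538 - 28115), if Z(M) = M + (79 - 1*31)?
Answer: -47772/62653 ≈ -0.76249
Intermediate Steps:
Z(M) = 48 + M (Z(M) = M + (79 - 31) = M + 48 = 48 + M)
(47667 + Z(57))/(-34538 - 28115) = (47667 + (48 + 57))/(-34538 - 28115) = (47667 + 105)/(-62653) = 47772*(-1/62653) = -47772/62653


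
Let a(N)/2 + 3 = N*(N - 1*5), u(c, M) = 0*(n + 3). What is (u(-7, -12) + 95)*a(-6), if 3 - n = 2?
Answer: 11970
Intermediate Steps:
n = 1 (n = 3 - 1*2 = 3 - 2 = 1)
u(c, M) = 0 (u(c, M) = 0*(1 + 3) = 0*4 = 0)
a(N) = -6 + 2*N*(-5 + N) (a(N) = -6 + 2*(N*(N - 1*5)) = -6 + 2*(N*(N - 5)) = -6 + 2*(N*(-5 + N)) = -6 + 2*N*(-5 + N))
(u(-7, -12) + 95)*a(-6) = (0 + 95)*(-6 - 10*(-6) + 2*(-6)²) = 95*(-6 + 60 + 2*36) = 95*(-6 + 60 + 72) = 95*126 = 11970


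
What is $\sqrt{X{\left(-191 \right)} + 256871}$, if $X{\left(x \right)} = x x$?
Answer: $2 \sqrt{73338} \approx 541.62$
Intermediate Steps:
$X{\left(x \right)} = x^{2}$
$\sqrt{X{\left(-191 \right)} + 256871} = \sqrt{\left(-191\right)^{2} + 256871} = \sqrt{36481 + 256871} = \sqrt{293352} = 2 \sqrt{73338}$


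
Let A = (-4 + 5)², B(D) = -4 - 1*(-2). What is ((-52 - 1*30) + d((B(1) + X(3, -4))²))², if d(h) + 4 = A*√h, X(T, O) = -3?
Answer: 6561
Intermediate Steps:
B(D) = -2 (B(D) = -4 + 2 = -2)
A = 1 (A = 1² = 1)
d(h) = -4 + √h (d(h) = -4 + 1*√h = -4 + √h)
((-52 - 1*30) + d((B(1) + X(3, -4))²))² = ((-52 - 1*30) + (-4 + √((-2 - 3)²)))² = ((-52 - 30) + (-4 + √((-5)²)))² = (-82 + (-4 + √25))² = (-82 + (-4 + 5))² = (-82 + 1)² = (-81)² = 6561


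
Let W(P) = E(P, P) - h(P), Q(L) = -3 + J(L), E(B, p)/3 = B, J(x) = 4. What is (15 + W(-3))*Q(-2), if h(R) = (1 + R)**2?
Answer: 2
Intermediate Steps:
E(B, p) = 3*B
Q(L) = 1 (Q(L) = -3 + 4 = 1)
W(P) = -(1 + P)**2 + 3*P (W(P) = 3*P - (1 + P)**2 = -(1 + P)**2 + 3*P)
(15 + W(-3))*Q(-2) = (15 + (-1 - 3 - 1*(-3)**2))*1 = (15 + (-1 - 3 - 1*9))*1 = (15 + (-1 - 3 - 9))*1 = (15 - 13)*1 = 2*1 = 2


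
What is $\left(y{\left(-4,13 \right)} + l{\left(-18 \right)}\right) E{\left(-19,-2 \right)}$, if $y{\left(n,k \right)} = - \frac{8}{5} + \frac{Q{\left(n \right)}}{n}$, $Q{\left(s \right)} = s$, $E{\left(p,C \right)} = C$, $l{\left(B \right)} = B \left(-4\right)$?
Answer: $- \frac{714}{5} \approx -142.8$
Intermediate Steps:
$l{\left(B \right)} = - 4 B$
$y{\left(n,k \right)} = - \frac{3}{5}$ ($y{\left(n,k \right)} = - \frac{8}{5} + \frac{n}{n} = \left(-8\right) \frac{1}{5} + 1 = - \frac{8}{5} + 1 = - \frac{3}{5}$)
$\left(y{\left(-4,13 \right)} + l{\left(-18 \right)}\right) E{\left(-19,-2 \right)} = \left(- \frac{3}{5} - -72\right) \left(-2\right) = \left(- \frac{3}{5} + 72\right) \left(-2\right) = \frac{357}{5} \left(-2\right) = - \frac{714}{5}$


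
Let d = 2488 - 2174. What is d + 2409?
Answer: 2723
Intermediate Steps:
d = 314
d + 2409 = 314 + 2409 = 2723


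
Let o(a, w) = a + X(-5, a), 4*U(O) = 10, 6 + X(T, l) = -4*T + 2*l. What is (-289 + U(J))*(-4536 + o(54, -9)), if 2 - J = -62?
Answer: 1249140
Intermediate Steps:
J = 64 (J = 2 - 1*(-62) = 2 + 62 = 64)
X(T, l) = -6 - 4*T + 2*l (X(T, l) = -6 + (-4*T + 2*l) = -6 - 4*T + 2*l)
U(O) = 5/2 (U(O) = (1/4)*10 = 5/2)
o(a, w) = 14 + 3*a (o(a, w) = a + (-6 - 4*(-5) + 2*a) = a + (-6 + 20 + 2*a) = a + (14 + 2*a) = 14 + 3*a)
(-289 + U(J))*(-4536 + o(54, -9)) = (-289 + 5/2)*(-4536 + (14 + 3*54)) = -573*(-4536 + (14 + 162))/2 = -573*(-4536 + 176)/2 = -573/2*(-4360) = 1249140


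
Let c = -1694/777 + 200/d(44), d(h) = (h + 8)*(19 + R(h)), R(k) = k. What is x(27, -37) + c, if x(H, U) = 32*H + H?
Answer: 26935757/30303 ≈ 888.88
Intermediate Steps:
d(h) = (8 + h)*(19 + h) (d(h) = (h + 8)*(19 + h) = (8 + h)*(19 + h))
x(H, U) = 33*H
c = -64216/30303 (c = -1694/777 + 200/(152 + 44² + 27*44) = -1694*1/777 + 200/(152 + 1936 + 1188) = -242/111 + 200/3276 = -242/111 + 200*(1/3276) = -242/111 + 50/819 = -64216/30303 ≈ -2.1191)
x(27, -37) + c = 33*27 - 64216/30303 = 891 - 64216/30303 = 26935757/30303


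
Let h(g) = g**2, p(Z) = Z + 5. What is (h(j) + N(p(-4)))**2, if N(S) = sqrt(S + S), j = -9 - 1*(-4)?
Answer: (25 + sqrt(2))**2 ≈ 697.71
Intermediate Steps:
p(Z) = 5 + Z
j = -5 (j = -9 + 4 = -5)
N(S) = sqrt(2)*sqrt(S) (N(S) = sqrt(2*S) = sqrt(2)*sqrt(S))
(h(j) + N(p(-4)))**2 = ((-5)**2 + sqrt(2)*sqrt(5 - 4))**2 = (25 + sqrt(2)*sqrt(1))**2 = (25 + sqrt(2)*1)**2 = (25 + sqrt(2))**2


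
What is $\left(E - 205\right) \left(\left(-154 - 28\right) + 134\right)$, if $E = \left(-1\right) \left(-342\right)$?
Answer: $-6576$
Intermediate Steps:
$E = 342$
$\left(E - 205\right) \left(\left(-154 - 28\right) + 134\right) = \left(342 - 205\right) \left(\left(-154 - 28\right) + 134\right) = 137 \left(-182 + 134\right) = 137 \left(-48\right) = -6576$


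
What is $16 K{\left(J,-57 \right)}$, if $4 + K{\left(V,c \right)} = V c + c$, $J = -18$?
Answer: $15440$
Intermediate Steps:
$K{\left(V,c \right)} = -4 + c + V c$ ($K{\left(V,c \right)} = -4 + \left(V c + c\right) = -4 + \left(c + V c\right) = -4 + c + V c$)
$16 K{\left(J,-57 \right)} = 16 \left(-4 - 57 - -1026\right) = 16 \left(-4 - 57 + 1026\right) = 16 \cdot 965 = 15440$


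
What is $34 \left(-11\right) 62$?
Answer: $-23188$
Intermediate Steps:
$34 \left(-11\right) 62 = \left(-374\right) 62 = -23188$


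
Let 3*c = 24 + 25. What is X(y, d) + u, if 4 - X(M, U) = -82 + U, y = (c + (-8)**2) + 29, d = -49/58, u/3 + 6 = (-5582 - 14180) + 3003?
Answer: -2912073/58 ≈ -50208.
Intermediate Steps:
c = 49/3 (c = (24 + 25)/3 = (1/3)*49 = 49/3 ≈ 16.333)
u = -50295 (u = -18 + 3*((-5582 - 14180) + 3003) = -18 + 3*(-19762 + 3003) = -18 + 3*(-16759) = -18 - 50277 = -50295)
d = -49/58 (d = -49*1/58 = -49/58 ≈ -0.84483)
y = 328/3 (y = (49/3 + (-8)**2) + 29 = (49/3 + 64) + 29 = 241/3 + 29 = 328/3 ≈ 109.33)
X(M, U) = 86 - U (X(M, U) = 4 - (-82 + U) = 4 + (82 - U) = 86 - U)
X(y, d) + u = (86 - 1*(-49/58)) - 50295 = (86 + 49/58) - 50295 = 5037/58 - 50295 = -2912073/58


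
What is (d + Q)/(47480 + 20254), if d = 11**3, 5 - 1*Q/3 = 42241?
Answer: -125377/67734 ≈ -1.8510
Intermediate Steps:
Q = -126708 (Q = 15 - 3*42241 = 15 - 126723 = -126708)
d = 1331
(d + Q)/(47480 + 20254) = (1331 - 126708)/(47480 + 20254) = -125377/67734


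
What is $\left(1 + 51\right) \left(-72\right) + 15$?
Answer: $-3729$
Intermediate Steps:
$\left(1 + 51\right) \left(-72\right) + 15 = 52 \left(-72\right) + 15 = -3744 + 15 = -3729$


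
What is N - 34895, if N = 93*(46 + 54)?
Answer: -25595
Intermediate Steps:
N = 9300 (N = 93*100 = 9300)
N - 34895 = 9300 - 34895 = -25595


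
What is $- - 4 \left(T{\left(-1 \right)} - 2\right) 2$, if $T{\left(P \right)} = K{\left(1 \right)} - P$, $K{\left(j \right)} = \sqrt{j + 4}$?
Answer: $-8 + 8 \sqrt{5} \approx 9.8885$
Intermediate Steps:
$K{\left(j \right)} = \sqrt{4 + j}$
$T{\left(P \right)} = \sqrt{5} - P$ ($T{\left(P \right)} = \sqrt{4 + 1} - P = \sqrt{5} - P$)
$- - 4 \left(T{\left(-1 \right)} - 2\right) 2 = - - 4 \left(\left(\sqrt{5} - -1\right) - 2\right) 2 = - - 4 \left(\left(\sqrt{5} + 1\right) - 2\right) 2 = - - 4 \left(\left(1 + \sqrt{5}\right) - 2\right) 2 = - - 4 \left(-1 + \sqrt{5}\right) 2 = - \left(4 - 4 \sqrt{5}\right) 2 = - (8 - 8 \sqrt{5}) = -8 + 8 \sqrt{5}$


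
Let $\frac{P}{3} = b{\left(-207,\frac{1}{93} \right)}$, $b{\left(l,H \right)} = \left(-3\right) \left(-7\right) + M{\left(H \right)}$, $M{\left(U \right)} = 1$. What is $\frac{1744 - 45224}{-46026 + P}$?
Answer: $\frac{1087}{1149} \approx 0.94604$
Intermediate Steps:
$b{\left(l,H \right)} = 22$ ($b{\left(l,H \right)} = \left(-3\right) \left(-7\right) + 1 = 21 + 1 = 22$)
$P = 66$ ($P = 3 \cdot 22 = 66$)
$\frac{1744 - 45224}{-46026 + P} = \frac{1744 - 45224}{-46026 + 66} = - \frac{43480}{-45960} = \left(-43480\right) \left(- \frac{1}{45960}\right) = \frac{1087}{1149}$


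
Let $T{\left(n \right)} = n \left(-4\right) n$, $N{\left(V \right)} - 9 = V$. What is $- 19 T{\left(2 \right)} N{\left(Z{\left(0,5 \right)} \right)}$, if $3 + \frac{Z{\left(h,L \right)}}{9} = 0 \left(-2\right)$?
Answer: $-5472$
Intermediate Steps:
$Z{\left(h,L \right)} = -27$ ($Z{\left(h,L \right)} = -27 + 9 \cdot 0 \left(-2\right) = -27 + 9 \cdot 0 = -27 + 0 = -27$)
$N{\left(V \right)} = 9 + V$
$T{\left(n \right)} = - 4 n^{2}$ ($T{\left(n \right)} = - 4 n n = - 4 n^{2}$)
$- 19 T{\left(2 \right)} N{\left(Z{\left(0,5 \right)} \right)} = - 19 \left(- 4 \cdot 2^{2}\right) \left(9 - 27\right) = - 19 \left(\left(-4\right) 4\right) \left(-18\right) = \left(-19\right) \left(-16\right) \left(-18\right) = 304 \left(-18\right) = -5472$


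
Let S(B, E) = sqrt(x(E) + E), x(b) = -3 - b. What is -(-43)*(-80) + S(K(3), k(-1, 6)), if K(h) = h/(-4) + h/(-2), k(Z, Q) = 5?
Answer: -3440 + I*sqrt(3) ≈ -3440.0 + 1.732*I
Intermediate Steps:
K(h) = -3*h/4 (K(h) = h*(-1/4) + h*(-1/2) = -h/4 - h/2 = -3*h/4)
S(B, E) = I*sqrt(3) (S(B, E) = sqrt((-3 - E) + E) = sqrt(-3) = I*sqrt(3))
-(-43)*(-80) + S(K(3), k(-1, 6)) = -(-43)*(-80) + I*sqrt(3) = -43*80 + I*sqrt(3) = -3440 + I*sqrt(3)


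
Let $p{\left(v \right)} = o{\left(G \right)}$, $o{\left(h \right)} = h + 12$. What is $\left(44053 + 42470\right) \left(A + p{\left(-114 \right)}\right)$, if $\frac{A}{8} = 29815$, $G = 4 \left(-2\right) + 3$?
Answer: $20638071621$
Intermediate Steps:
$G = -5$ ($G = -8 + 3 = -5$)
$o{\left(h \right)} = 12 + h$
$p{\left(v \right)} = 7$ ($p{\left(v \right)} = 12 - 5 = 7$)
$A = 238520$ ($A = 8 \cdot 29815 = 238520$)
$\left(44053 + 42470\right) \left(A + p{\left(-114 \right)}\right) = \left(44053 + 42470\right) \left(238520 + 7\right) = 86523 \cdot 238527 = 20638071621$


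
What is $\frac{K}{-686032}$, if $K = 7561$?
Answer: $- \frac{7561}{686032} \approx -0.011021$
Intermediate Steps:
$\frac{K}{-686032} = \frac{7561}{-686032} = 7561 \left(- \frac{1}{686032}\right) = - \frac{7561}{686032}$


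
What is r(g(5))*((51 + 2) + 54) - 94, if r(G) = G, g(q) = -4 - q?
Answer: -1057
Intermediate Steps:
r(g(5))*((51 + 2) + 54) - 94 = (-4 - 1*5)*((51 + 2) + 54) - 94 = (-4 - 5)*(53 + 54) - 94 = -9*107 - 94 = -963 - 94 = -1057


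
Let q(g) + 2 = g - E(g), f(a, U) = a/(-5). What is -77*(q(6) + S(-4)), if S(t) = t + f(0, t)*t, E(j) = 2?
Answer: 154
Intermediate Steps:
f(a, U) = -a/5 (f(a, U) = a*(-⅕) = -a/5)
q(g) = -4 + g (q(g) = -2 + (g - 1*2) = -2 + (g - 2) = -2 + (-2 + g) = -4 + g)
S(t) = t (S(t) = t + (-⅕*0)*t = t + 0*t = t + 0 = t)
-77*(q(6) + S(-4)) = -77*((-4 + 6) - 4) = -77*(2 - 4) = -77*(-2) = 154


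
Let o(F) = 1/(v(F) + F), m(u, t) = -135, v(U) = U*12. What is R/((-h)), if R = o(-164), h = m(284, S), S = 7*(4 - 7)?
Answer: -1/287820 ≈ -3.4744e-6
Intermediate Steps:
S = -21 (S = 7*(-3) = -21)
v(U) = 12*U
o(F) = 1/(13*F) (o(F) = 1/(12*F + F) = 1/(13*F))
h = -135
R = -1/2132 (R = (1/13)/(-164) = (1/13)*(-1/164) = -1/2132 ≈ -0.00046904)
R/((-h)) = -1/(2132*((-1*(-135)))) = -1/2132/135 = -1/2132*1/135 = -1/287820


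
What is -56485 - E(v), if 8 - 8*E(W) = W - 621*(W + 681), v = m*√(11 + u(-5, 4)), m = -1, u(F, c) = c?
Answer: -874789/8 + 155*√15/2 ≈ -1.0905e+5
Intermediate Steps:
v = -√15 (v = -√(11 + 4) = -√15 ≈ -3.8730)
E(W) = 422909/8 + 155*W/2 (E(W) = 1 - (W - 621*(W + 681))/8 = 1 - (W - 621*(681 + W))/8 = 1 - (W + (-422901 - 621*W))/8 = 1 - (-422901 - 620*W)/8 = 1 + (422901/8 + 155*W/2) = 422909/8 + 155*W/2)
-56485 - E(v) = -56485 - (422909/8 + 155*(-√15)/2) = -56485 - (422909/8 - 155*√15/2) = -56485 + (-422909/8 + 155*√15/2) = -874789/8 + 155*√15/2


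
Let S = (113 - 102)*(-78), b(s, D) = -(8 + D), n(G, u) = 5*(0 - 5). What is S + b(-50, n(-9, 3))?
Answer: -841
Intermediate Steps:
n(G, u) = -25 (n(G, u) = 5*(-5) = -25)
b(s, D) = -8 - D
S = -858 (S = 11*(-78) = -858)
S + b(-50, n(-9, 3)) = -858 + (-8 - 1*(-25)) = -858 + (-8 + 25) = -858 + 17 = -841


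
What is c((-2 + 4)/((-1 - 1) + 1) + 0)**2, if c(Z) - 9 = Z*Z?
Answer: 169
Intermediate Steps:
c(Z) = 9 + Z**2 (c(Z) = 9 + Z*Z = 9 + Z**2)
c((-2 + 4)/((-1 - 1) + 1) + 0)**2 = (9 + ((-2 + 4)/((-1 - 1) + 1) + 0)**2)**2 = (9 + (2/(-2 + 1) + 0)**2)**2 = (9 + (2/(-1) + 0)**2)**2 = (9 + (2*(-1) + 0)**2)**2 = (9 + (-2 + 0)**2)**2 = (9 + (-2)**2)**2 = (9 + 4)**2 = 13**2 = 169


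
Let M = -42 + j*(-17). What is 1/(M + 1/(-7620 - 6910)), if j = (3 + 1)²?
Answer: -14530/4562421 ≈ -0.0031847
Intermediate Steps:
j = 16 (j = 4² = 16)
M = -314 (M = -42 + 16*(-17) = -42 - 272 = -314)
1/(M + 1/(-7620 - 6910)) = 1/(-314 + 1/(-7620 - 6910)) = 1/(-314 + 1/(-14530)) = 1/(-314 - 1/14530) = 1/(-4562421/14530) = -14530/4562421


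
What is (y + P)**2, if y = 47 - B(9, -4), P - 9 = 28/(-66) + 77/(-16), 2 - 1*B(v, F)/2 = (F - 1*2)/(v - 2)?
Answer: 27722583001/13660416 ≈ 2029.4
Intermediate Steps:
B(v, F) = 4 - 2*(-2 + F)/(-2 + v) (B(v, F) = 4 - 2*(F - 1*2)/(v - 2) = 4 - 2*(F - 2)/(-2 + v) = 4 - 2*(-2 + F)/(-2 + v))
P = 1987/528 (P = 9 + (28/(-66) + 77/(-16)) = 9 + (28*(-1/66) + 77*(-1/16)) = 9 + (-14/33 - 77/16) = 9 - 2765/528 = 1987/528 ≈ 3.7633)
y = 289/7 (y = 47 - 2*(-2 - 1*(-4) + 2*9)/(-2 + 9) = 47 - 2*(-2 + 4 + 18)/7 = 47 - 2*20/7 = 47 - 1*40/7 = 47 - 40/7 = 289/7 ≈ 41.286)
(y + P)**2 = (289/7 + 1987/528)**2 = (166501/3696)**2 = 27722583001/13660416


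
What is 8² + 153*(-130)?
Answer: -19826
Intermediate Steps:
8² + 153*(-130) = 64 - 19890 = -19826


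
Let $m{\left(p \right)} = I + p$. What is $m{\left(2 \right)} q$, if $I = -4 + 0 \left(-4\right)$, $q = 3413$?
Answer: $-6826$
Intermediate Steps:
$I = -4$ ($I = -4 + 0 = -4$)
$m{\left(p \right)} = -4 + p$
$m{\left(2 \right)} q = \left(-4 + 2\right) 3413 = \left(-2\right) 3413 = -6826$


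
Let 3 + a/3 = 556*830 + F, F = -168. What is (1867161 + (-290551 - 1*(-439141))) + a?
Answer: 3399678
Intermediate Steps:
a = 1383927 (a = -9 + 3*(556*830 - 168) = -9 + 3*(461480 - 168) = -9 + 3*461312 = -9 + 1383936 = 1383927)
(1867161 + (-290551 - 1*(-439141))) + a = (1867161 + (-290551 - 1*(-439141))) + 1383927 = (1867161 + (-290551 + 439141)) + 1383927 = (1867161 + 148590) + 1383927 = 2015751 + 1383927 = 3399678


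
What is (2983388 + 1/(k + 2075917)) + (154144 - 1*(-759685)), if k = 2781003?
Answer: 18928471191641/4856920 ≈ 3.8972e+6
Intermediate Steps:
(2983388 + 1/(k + 2075917)) + (154144 - 1*(-759685)) = (2983388 + 1/(2781003 + 2075917)) + (154144 - 1*(-759685)) = (2983388 + 1/4856920) + (154144 + 759685) = (2983388 + 1/4856920) + 913829 = 14490076844961/4856920 + 913829 = 18928471191641/4856920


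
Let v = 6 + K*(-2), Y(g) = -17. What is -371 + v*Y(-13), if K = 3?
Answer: -371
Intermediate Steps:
v = 0 (v = 6 + 3*(-2) = 6 - 6 = 0)
-371 + v*Y(-13) = -371 + 0*(-17) = -371 + 0 = -371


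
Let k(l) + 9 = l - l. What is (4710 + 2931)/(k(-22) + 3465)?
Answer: 283/128 ≈ 2.2109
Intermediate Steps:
k(l) = -9 (k(l) = -9 + (l - l) = -9 + 0 = -9)
(4710 + 2931)/(k(-22) + 3465) = (4710 + 2931)/(-9 + 3465) = 7641/3456 = 7641*(1/3456) = 283/128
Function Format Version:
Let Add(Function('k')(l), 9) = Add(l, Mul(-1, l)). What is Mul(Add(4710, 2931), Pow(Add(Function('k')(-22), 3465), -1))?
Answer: Rational(283, 128) ≈ 2.2109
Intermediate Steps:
Function('k')(l) = -9 (Function('k')(l) = Add(-9, Add(l, Mul(-1, l))) = Add(-9, 0) = -9)
Mul(Add(4710, 2931), Pow(Add(Function('k')(-22), 3465), -1)) = Mul(Add(4710, 2931), Pow(Add(-9, 3465), -1)) = Mul(7641, Pow(3456, -1)) = Mul(7641, Rational(1, 3456)) = Rational(283, 128)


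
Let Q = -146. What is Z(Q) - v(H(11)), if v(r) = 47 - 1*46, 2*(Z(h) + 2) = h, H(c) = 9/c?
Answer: -76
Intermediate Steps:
Z(h) = -2 + h/2
v(r) = 1 (v(r) = 47 - 46 = 1)
Z(Q) - v(H(11)) = (-2 + (½)*(-146)) - 1*1 = (-2 - 73) - 1 = -75 - 1 = -76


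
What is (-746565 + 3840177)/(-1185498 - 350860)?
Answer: -1546806/768179 ≈ -2.0136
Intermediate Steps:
(-746565 + 3840177)/(-1185498 - 350860) = 3093612/(-1536358) = 3093612*(-1/1536358) = -1546806/768179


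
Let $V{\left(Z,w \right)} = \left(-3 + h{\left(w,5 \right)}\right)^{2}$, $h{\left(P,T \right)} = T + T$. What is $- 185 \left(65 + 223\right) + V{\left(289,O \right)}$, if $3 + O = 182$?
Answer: $-53231$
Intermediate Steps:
$O = 179$ ($O = -3 + 182 = 179$)
$h{\left(P,T \right)} = 2 T$
$V{\left(Z,w \right)} = 49$ ($V{\left(Z,w \right)} = \left(-3 + 2 \cdot 5\right)^{2} = \left(-3 + 10\right)^{2} = 7^{2} = 49$)
$- 185 \left(65 + 223\right) + V{\left(289,O \right)} = - 185 \left(65 + 223\right) + 49 = \left(-185\right) 288 + 49 = -53280 + 49 = -53231$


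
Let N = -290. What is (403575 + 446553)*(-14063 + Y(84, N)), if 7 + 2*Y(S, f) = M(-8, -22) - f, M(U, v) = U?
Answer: -11838457464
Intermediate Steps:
Y(S, f) = -15/2 - f/2 (Y(S, f) = -7/2 + (-8 - f)/2 = -7/2 + (-4 - f/2) = -15/2 - f/2)
(403575 + 446553)*(-14063 + Y(84, N)) = (403575 + 446553)*(-14063 + (-15/2 - ½*(-290))) = 850128*(-14063 + (-15/2 + 145)) = 850128*(-14063 + 275/2) = 850128*(-27851/2) = -11838457464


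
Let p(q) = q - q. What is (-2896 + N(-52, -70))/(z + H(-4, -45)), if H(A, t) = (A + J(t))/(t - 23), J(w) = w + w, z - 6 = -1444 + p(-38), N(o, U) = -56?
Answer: 100368/48845 ≈ 2.0548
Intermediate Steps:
p(q) = 0
z = -1438 (z = 6 + (-1444 + 0) = 6 - 1444 = -1438)
J(w) = 2*w
H(A, t) = (A + 2*t)/(-23 + t) (H(A, t) = (A + 2*t)/(t - 23) = (A + 2*t)/(-23 + t))
(-2896 + N(-52, -70))/(z + H(-4, -45)) = (-2896 - 56)/(-1438 + (-4 + 2*(-45))/(-23 - 45)) = -2952/(-1438 + (-4 - 90)/(-68)) = -2952/(-1438 - 1/68*(-94)) = -2952/(-1438 + 47/34) = -2952/(-48845/34) = -2952*(-34/48845) = 100368/48845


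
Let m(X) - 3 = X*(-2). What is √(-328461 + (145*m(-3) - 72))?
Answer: 2*I*√81807 ≈ 572.04*I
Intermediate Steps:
m(X) = 3 - 2*X (m(X) = 3 + X*(-2) = 3 - 2*X)
√(-328461 + (145*m(-3) - 72)) = √(-328461 + (145*(3 - 2*(-3)) - 72)) = √(-328461 + (145*(3 + 6) - 72)) = √(-328461 + (145*9 - 72)) = √(-328461 + (1305 - 72)) = √(-328461 + 1233) = √(-327228) = 2*I*√81807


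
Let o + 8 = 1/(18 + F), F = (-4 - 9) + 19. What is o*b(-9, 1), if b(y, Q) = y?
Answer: 573/8 ≈ 71.625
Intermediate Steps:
F = 6 (F = -13 + 19 = 6)
o = -191/24 (o = -8 + 1/(18 + 6) = -8 + 1/24 = -191/24 ≈ -7.9583)
o*b(-9, 1) = -191/24*(-9) = 573/8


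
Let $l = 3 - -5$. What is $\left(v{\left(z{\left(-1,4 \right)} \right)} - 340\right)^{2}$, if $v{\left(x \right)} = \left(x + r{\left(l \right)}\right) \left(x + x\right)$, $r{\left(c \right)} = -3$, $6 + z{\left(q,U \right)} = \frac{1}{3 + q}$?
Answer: $\frac{243049}{4} \approx 60762.0$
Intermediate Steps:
$z{\left(q,U \right)} = -6 + \frac{1}{3 + q}$
$l = 8$ ($l = 3 + 5 = 8$)
$v{\left(x \right)} = 2 x \left(-3 + x\right)$ ($v{\left(x \right)} = \left(x - 3\right) \left(x + x\right) = \left(-3 + x\right) 2 x = 2 x \left(-3 + x\right)$)
$\left(v{\left(z{\left(-1,4 \right)} \right)} - 340\right)^{2} = \left(2 \frac{-17 - -6}{3 - 1} \left(-3 + \frac{-17 - -6}{3 - 1}\right) - 340\right)^{2} = \left(2 \frac{-17 + 6}{2} \left(-3 + \frac{-17 + 6}{2}\right) - 340\right)^{2} = \left(2 \cdot \frac{1}{2} \left(-11\right) \left(-3 + \frac{1}{2} \left(-11\right)\right) - 340\right)^{2} = \left(2 \left(- \frac{11}{2}\right) \left(-3 - \frac{11}{2}\right) - 340\right)^{2} = \left(2 \left(- \frac{11}{2}\right) \left(- \frac{17}{2}\right) - 340\right)^{2} = \left(\frac{187}{2} - 340\right)^{2} = \left(- \frac{493}{2}\right)^{2} = \frac{243049}{4}$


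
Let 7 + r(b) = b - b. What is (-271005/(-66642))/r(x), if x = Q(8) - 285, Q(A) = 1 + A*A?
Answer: -445/766 ≈ -0.58094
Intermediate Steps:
Q(A) = 1 + A²
x = -220 (x = (1 + 8²) - 285 = (1 + 64) - 285 = 65 - 285 = -220)
r(b) = -7 (r(b) = -7 + (b - b) = -7 + 0 = -7)
(-271005/(-66642))/r(x) = -271005/(-66642)/(-7) = -271005*(-1/66642)*(-⅐) = (3115/766)*(-⅐) = -445/766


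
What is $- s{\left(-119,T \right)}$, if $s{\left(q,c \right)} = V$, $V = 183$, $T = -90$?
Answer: $-183$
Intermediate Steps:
$s{\left(q,c \right)} = 183$
$- s{\left(-119,T \right)} = \left(-1\right) 183 = -183$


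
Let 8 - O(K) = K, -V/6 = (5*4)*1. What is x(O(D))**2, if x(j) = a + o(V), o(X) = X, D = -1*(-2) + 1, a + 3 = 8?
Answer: 13225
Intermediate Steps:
a = 5 (a = -3 + 8 = 5)
V = -120 (V = -6*5*4 = -120 ≈ -120.00)
D = 3 (D = 2 + 1 = 3)
O(K) = 8 - K
x(j) = -115 (x(j) = 5 - 120 = -115)
x(O(D))**2 = (-115)**2 = 13225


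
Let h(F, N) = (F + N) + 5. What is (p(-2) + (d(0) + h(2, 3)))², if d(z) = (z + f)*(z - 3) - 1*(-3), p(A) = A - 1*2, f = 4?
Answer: 9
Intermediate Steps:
h(F, N) = 5 + F + N
p(A) = -2 + A (p(A) = A - 2 = -2 + A)
d(z) = 3 + (-3 + z)*(4 + z) (d(z) = (z + 4)*(z - 3) - 1*(-3) = (4 + z)*(-3 + z) + 3 = (-3 + z)*(4 + z) + 3 = 3 + (-3 + z)*(4 + z))
(p(-2) + (d(0) + h(2, 3)))² = ((-2 - 2) + ((-9 + 0 + 0²) + (5 + 2 + 3)))² = (-4 + ((-9 + 0 + 0) + 10))² = (-4 + (-9 + 10))² = (-4 + 1)² = (-3)² = 9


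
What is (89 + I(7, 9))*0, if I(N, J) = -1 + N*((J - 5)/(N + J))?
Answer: 0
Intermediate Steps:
I(N, J) = -1 + N*(-5 + J)/(J + N) (I(N, J) = -1 + N*((-5 + J)/(J + N)) = -1 + N*(-5 + J)/(J + N))
(89 + I(7, 9))*0 = (89 + (-1*9 - 6*7 + 9*7)/(9 + 7))*0 = (89 + (-9 - 42 + 63)/16)*0 = (89 + (1/16)*12)*0 = (89 + ¾)*0 = (359/4)*0 = 0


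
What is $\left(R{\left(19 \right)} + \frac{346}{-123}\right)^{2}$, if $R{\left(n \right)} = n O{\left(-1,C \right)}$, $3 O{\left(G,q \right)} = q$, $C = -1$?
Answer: $\frac{140625}{1681} \approx 83.656$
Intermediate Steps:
$O{\left(G,q \right)} = \frac{q}{3}$
$R{\left(n \right)} = - \frac{n}{3}$ ($R{\left(n \right)} = n \frac{1}{3} \left(-1\right) = n \left(- \frac{1}{3}\right) = - \frac{n}{3}$)
$\left(R{\left(19 \right)} + \frac{346}{-123}\right)^{2} = \left(\left(- \frac{1}{3}\right) 19 + \frac{346}{-123}\right)^{2} = \left(- \frac{19}{3} + 346 \left(- \frac{1}{123}\right)\right)^{2} = \left(- \frac{19}{3} - \frac{346}{123}\right)^{2} = \left(- \frac{375}{41}\right)^{2} = \frac{140625}{1681}$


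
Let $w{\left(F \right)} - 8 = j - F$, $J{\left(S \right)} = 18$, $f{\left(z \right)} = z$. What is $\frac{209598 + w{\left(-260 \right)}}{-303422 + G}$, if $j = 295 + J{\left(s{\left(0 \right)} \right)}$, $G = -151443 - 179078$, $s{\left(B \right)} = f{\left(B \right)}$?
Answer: $- \frac{210179}{633943} \approx -0.33154$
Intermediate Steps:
$s{\left(B \right)} = B$
$G = -330521$ ($G = -151443 - 179078 = -330521$)
$j = 313$ ($j = 295 + 18 = 313$)
$w{\left(F \right)} = 321 - F$ ($w{\left(F \right)} = 8 - \left(-313 + F\right) = 321 - F$)
$\frac{209598 + w{\left(-260 \right)}}{-303422 + G} = \frac{209598 + \left(321 - -260\right)}{-303422 - 330521} = \frac{209598 + \left(321 + 260\right)}{-633943} = \left(209598 + 581\right) \left(- \frac{1}{633943}\right) = 210179 \left(- \frac{1}{633943}\right) = - \frac{210179}{633943}$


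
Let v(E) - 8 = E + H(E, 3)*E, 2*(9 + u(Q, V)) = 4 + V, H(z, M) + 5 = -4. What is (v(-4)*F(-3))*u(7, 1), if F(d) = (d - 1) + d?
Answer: 1820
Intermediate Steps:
H(z, M) = -9 (H(z, M) = -5 - 4 = -9)
u(Q, V) = -7 + V/2 (u(Q, V) = -9 + (4 + V)/2 = -9 + (2 + V/2) = -7 + V/2)
F(d) = -1 + 2*d (F(d) = (-1 + d) + d = -1 + 2*d)
v(E) = 8 - 8*E (v(E) = 8 + (E - 9*E) = 8 - 8*E)
(v(-4)*F(-3))*u(7, 1) = ((8 - 8*(-4))*(-1 + 2*(-3)))*(-7 + (½)*1) = ((8 + 32)*(-1 - 6))*(-7 + ½) = (40*(-7))*(-13/2) = -280*(-13/2) = 1820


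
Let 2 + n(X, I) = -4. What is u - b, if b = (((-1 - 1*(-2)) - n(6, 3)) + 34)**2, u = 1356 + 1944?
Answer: 1619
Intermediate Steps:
n(X, I) = -6 (n(X, I) = -2 - 4 = -6)
u = 3300
b = 1681 (b = (((-1 - 1*(-2)) - 1*(-6)) + 34)**2 = (((-1 + 2) + 6) + 34)**2 = ((1 + 6) + 34)**2 = (7 + 34)**2 = 41**2 = 1681)
u - b = 3300 - 1*1681 = 3300 - 1681 = 1619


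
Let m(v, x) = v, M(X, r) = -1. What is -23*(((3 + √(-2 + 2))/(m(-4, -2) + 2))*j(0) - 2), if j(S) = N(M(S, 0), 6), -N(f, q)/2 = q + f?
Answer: -299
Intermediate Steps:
N(f, q) = -2*f - 2*q (N(f, q) = -2*(q + f) = -2*(f + q) = -2*f - 2*q)
j(S) = -10 (j(S) = -2*(-1) - 2*6 = 2 - 12 = -10)
-23*(((3 + √(-2 + 2))/(m(-4, -2) + 2))*j(0) - 2) = -23*(((3 + √(-2 + 2))/(-4 + 2))*(-10) - 2) = -23*(((3 + √0)/(-2))*(-10) - 2) = -23*(((3 + 0)*(-½))*(-10) - 2) = -23*((3*(-½))*(-10) - 2) = -23*(-3/2*(-10) - 2) = -23*(15 - 2) = -23*13 = -299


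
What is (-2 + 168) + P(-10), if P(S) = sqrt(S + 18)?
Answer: 166 + 2*sqrt(2) ≈ 168.83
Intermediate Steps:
P(S) = sqrt(18 + S)
(-2 + 168) + P(-10) = (-2 + 168) + sqrt(18 - 10) = 166 + sqrt(8) = 166 + 2*sqrt(2)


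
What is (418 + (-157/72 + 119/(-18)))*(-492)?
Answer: -402661/2 ≈ -2.0133e+5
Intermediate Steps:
(418 + (-157/72 + 119/(-18)))*(-492) = (418 + (-157*1/72 + 119*(-1/18)))*(-492) = (418 + (-157/72 - 119/18))*(-492) = (418 - 211/24)*(-492) = (9821/24)*(-492) = -402661/2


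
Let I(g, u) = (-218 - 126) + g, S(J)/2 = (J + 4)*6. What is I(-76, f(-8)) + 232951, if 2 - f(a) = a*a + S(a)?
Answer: 232531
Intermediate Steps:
S(J) = 48 + 12*J (S(J) = 2*((J + 4)*6) = 2*((4 + J)*6) = 2*(24 + 6*J) = 48 + 12*J)
f(a) = -46 - a**2 - 12*a (f(a) = 2 - (a*a + (48 + 12*a)) = 2 - (a**2 + (48 + 12*a)) = 2 - (48 + a**2 + 12*a) = 2 + (-48 - a**2 - 12*a) = -46 - a**2 - 12*a)
I(g, u) = -344 + g
I(-76, f(-8)) + 232951 = (-344 - 76) + 232951 = -420 + 232951 = 232531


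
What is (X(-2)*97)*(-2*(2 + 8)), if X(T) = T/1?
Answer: 3880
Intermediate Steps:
X(T) = T (X(T) = T*1 = T)
(X(-2)*97)*(-2*(2 + 8)) = (-2*97)*(-2*(2 + 8)) = -(-388)*10 = -194*(-20) = 3880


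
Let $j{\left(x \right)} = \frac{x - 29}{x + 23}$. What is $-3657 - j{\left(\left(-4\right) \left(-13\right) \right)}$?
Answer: $- \frac{274298}{75} \approx -3657.3$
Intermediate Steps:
$j{\left(x \right)} = \frac{-29 + x}{23 + x}$
$-3657 - j{\left(\left(-4\right) \left(-13\right) \right)} = -3657 - \frac{-29 - -52}{23 - -52} = -3657 - \frac{-29 + 52}{23 + 52} = -3657 - \frac{1}{75} \cdot 23 = -3657 - \frac{23}{75} = - \frac{274298}{75}$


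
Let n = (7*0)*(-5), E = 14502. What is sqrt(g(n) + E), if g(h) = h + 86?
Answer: 2*sqrt(3647) ≈ 120.78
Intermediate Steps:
n = 0 (n = 0*(-5) = 0)
g(h) = 86 + h
sqrt(g(n) + E) = sqrt((86 + 0) + 14502) = sqrt(86 + 14502) = sqrt(14588) = 2*sqrt(3647)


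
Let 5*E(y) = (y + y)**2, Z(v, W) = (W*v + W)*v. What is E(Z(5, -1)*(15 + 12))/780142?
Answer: 262440/390071 ≈ 0.67280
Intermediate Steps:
Z(v, W) = v*(W + W*v) (Z(v, W) = (W + W*v)*v = v*(W + W*v))
E(y) = 4*y**2/5 (E(y) = (y + y)**2/5 = (2*y)**2/5 = (4*y**2)/5 = 4*y**2/5)
E(Z(5, -1)*(15 + 12))/780142 = (4*((-1*5*(1 + 5))*(15 + 12))**2/5)/780142 = (4*(-1*5*6*27)**2/5)*(1/780142) = (4*(-30*27)**2/5)*(1/780142) = ((4/5)*(-810)**2)*(1/780142) = ((4/5)*656100)*(1/780142) = 524880*(1/780142) = 262440/390071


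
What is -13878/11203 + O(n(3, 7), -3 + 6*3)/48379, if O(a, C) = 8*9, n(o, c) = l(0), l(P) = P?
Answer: -670597146/541989937 ≈ -1.2373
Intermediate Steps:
n(o, c) = 0
O(a, C) = 72
-13878/11203 + O(n(3, 7), -3 + 6*3)/48379 = -13878/11203 + 72/48379 = -670597146/541989937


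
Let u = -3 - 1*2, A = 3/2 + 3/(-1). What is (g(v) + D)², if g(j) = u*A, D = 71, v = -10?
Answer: 24649/4 ≈ 6162.3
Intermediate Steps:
A = -3/2 (A = 3*(½) + 3*(-1) = 3/2 - 3 = -3/2 ≈ -1.5000)
u = -5 (u = -3 - 2 = -5)
g(j) = 15/2 (g(j) = -5*(-3/2) = 15/2)
(g(v) + D)² = (15/2 + 71)² = (157/2)² = 24649/4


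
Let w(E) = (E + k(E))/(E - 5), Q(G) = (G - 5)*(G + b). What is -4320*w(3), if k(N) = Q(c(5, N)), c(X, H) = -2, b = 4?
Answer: -23760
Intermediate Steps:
Q(G) = (-5 + G)*(4 + G) (Q(G) = (G - 5)*(G + 4) = (-5 + G)*(4 + G))
k(N) = -14 (k(N) = -20 + (-2)² - 1*(-2) = -20 + 4 + 2 = -14)
w(E) = (-14 + E)/(-5 + E) (w(E) = (E - 14)/(E - 5) = (-14 + E)/(-5 + E))
-4320*w(3) = -4320*(-14 + 3)/(-5 + 3) = -4320*(-11)/(-2) = -(-2160)*(-11) = -4320*11/2 = -23760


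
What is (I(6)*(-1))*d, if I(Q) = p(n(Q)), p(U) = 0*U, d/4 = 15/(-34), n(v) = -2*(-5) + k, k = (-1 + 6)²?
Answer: 0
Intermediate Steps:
k = 25 (k = 5² = 25)
n(v) = 35 (n(v) = -2*(-5) + 25 = 10 + 25 = 35)
d = -30/17 (d = 4*(15/(-34)) = 4*(15*(-1/34)) = 4*(-15/34) = -30/17 ≈ -1.7647)
p(U) = 0
I(Q) = 0
(I(6)*(-1))*d = (0*(-1))*(-30/17) = 0*(-30/17) = 0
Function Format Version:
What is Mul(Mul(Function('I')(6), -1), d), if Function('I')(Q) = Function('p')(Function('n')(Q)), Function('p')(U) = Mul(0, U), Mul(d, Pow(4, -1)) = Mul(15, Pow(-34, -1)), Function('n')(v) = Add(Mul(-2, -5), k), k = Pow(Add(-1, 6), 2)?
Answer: 0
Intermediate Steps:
k = 25 (k = Pow(5, 2) = 25)
Function('n')(v) = 35 (Function('n')(v) = Add(Mul(-2, -5), 25) = Add(10, 25) = 35)
d = Rational(-30, 17) (d = Mul(4, Mul(15, Pow(-34, -1))) = Mul(4, Mul(15, Rational(-1, 34))) = Mul(4, Rational(-15, 34)) = Rational(-30, 17) ≈ -1.7647)
Function('p')(U) = 0
Function('I')(Q) = 0
Mul(Mul(Function('I')(6), -1), d) = Mul(Mul(0, -1), Rational(-30, 17)) = Mul(0, Rational(-30, 17)) = 0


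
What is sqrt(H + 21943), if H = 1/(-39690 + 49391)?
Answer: 6*sqrt(57362294329)/9701 ≈ 148.13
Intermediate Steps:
H = 1/9701 ≈ 0.00010308
sqrt(H + 21943) = sqrt(1/9701 + 21943) = sqrt(212869044/9701) = 6*sqrt(57362294329)/9701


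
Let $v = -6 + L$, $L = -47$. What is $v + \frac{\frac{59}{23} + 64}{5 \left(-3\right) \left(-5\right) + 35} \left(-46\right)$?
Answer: $- \frac{4446}{55} \approx -80.836$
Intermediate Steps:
$v = -53$ ($v = -6 - 47 = -53$)
$v + \frac{\frac{59}{23} + 64}{5 \left(-3\right) \left(-5\right) + 35} \left(-46\right) = -53 + \frac{\frac{59}{23} + 64}{5 \left(-3\right) \left(-5\right) + 35} \left(-46\right) = -53 + \frac{59 \cdot \frac{1}{23} + 64}{\left(-15\right) \left(-5\right) + 35} \left(-46\right) = -53 + \frac{\frac{59}{23} + 64}{75 + 35} \left(-46\right) = -53 + \frac{1531}{23 \cdot 110} \left(-46\right) = -53 + \frac{1531}{23} \cdot \frac{1}{110} \left(-46\right) = -53 + \frac{1531}{2530} \left(-46\right) = -53 - \frac{1531}{55} = - \frac{4446}{55}$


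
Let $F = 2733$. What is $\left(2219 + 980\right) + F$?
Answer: $5932$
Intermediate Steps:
$\left(2219 + 980\right) + F = \left(2219 + 980\right) + 2733 = 3199 + 2733 = 5932$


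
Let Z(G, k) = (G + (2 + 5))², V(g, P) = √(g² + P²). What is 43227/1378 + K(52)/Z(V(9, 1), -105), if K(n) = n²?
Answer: 535194875/1500642 - 37856*√82/1089 ≈ 41.859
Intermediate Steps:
V(g, P) = √(P² + g²)
Z(G, k) = (7 + G)² (Z(G, k) = (G + 7)² = (7 + G)²)
43227/1378 + K(52)/Z(V(9, 1), -105) = 43227/1378 + 52²/((7 + √(1² + 9²))²) = 43227*(1/1378) + 2704/((7 + √(1 + 81))²) = 43227/1378 + 2704/((7 + √82)²) = 43227/1378 + 2704/(7 + √82)²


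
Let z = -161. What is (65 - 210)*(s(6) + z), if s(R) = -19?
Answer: 26100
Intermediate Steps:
(65 - 210)*(s(6) + z) = (65 - 210)*(-19 - 161) = -145*(-180) = 26100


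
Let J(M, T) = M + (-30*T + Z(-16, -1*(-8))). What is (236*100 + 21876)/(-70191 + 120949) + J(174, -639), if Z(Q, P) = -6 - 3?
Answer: 490725703/25379 ≈ 19336.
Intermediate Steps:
Z(Q, P) = -9
J(M, T) = -9 + M - 30*T (J(M, T) = M + (-30*T - 9) = M + (-9 - 30*T) = -9 + M - 30*T)
(236*100 + 21876)/(-70191 + 120949) + J(174, -639) = (236*100 + 21876)/(-70191 + 120949) + (-9 + 174 - 30*(-639)) = (23600 + 21876)/50758 + (-9 + 174 + 19170) = 45476*(1/50758) + 19335 = 22738/25379 + 19335 = 490725703/25379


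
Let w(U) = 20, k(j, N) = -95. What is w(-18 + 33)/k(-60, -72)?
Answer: -4/19 ≈ -0.21053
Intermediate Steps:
w(-18 + 33)/k(-60, -72) = 20/(-95) = 20*(-1/95) = -4/19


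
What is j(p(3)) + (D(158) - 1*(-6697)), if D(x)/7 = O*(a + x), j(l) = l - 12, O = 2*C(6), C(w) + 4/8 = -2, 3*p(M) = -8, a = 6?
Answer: 2827/3 ≈ 942.33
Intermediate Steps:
p(M) = -8/3 (p(M) = (⅓)*(-8) = -8/3)
C(w) = -5/2 (C(w) = -½ - 2 = -5/2)
O = -5 (O = 2*(-5/2) = -5)
j(l) = -12 + l
D(x) = -210 - 35*x (D(x) = 7*(-5*(6 + x)) = 7*(-30 - 5*x) = -210 - 35*x)
j(p(3)) + (D(158) - 1*(-6697)) = (-12 - 8/3) + ((-210 - 35*158) - 1*(-6697)) = -44/3 + ((-210 - 5530) + 6697) = -44/3 + (-5740 + 6697) = -44/3 + 957 = 2827/3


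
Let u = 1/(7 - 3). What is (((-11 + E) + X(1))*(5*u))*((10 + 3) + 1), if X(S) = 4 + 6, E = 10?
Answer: 315/2 ≈ 157.50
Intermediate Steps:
u = 1/4 ≈ 0.25000
X(S) = 10
(((-11 + E) + X(1))*(5*u))*((10 + 3) + 1) = (((-11 + 10) + 10)*(5*(1/4)))*((10 + 3) + 1) = ((-1 + 10)*(5/4))*(13 + 1) = (9*(5/4))*14 = (45/4)*14 = 315/2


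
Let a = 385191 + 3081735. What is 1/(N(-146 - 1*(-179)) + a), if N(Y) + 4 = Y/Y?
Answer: 1/3466923 ≈ 2.8844e-7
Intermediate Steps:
N(Y) = -3 (N(Y) = -4 + Y/Y = -4 + 1 = -3)
a = 3466926
1/(N(-146 - 1*(-179)) + a) = 1/(-3 + 3466926) = 1/3466923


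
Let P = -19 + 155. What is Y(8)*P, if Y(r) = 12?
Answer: 1632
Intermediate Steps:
P = 136
Y(8)*P = 12*136 = 1632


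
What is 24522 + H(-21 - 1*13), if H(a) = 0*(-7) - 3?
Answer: 24519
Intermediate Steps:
H(a) = -3 (H(a) = 0 - 3 = -3)
24522 + H(-21 - 1*13) = 24522 - 3 = 24519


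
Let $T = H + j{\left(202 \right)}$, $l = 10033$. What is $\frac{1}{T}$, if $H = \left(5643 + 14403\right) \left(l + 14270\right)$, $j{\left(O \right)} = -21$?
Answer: $\frac{1}{487177917} \approx 2.0526 \cdot 10^{-9}$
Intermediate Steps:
$H = 487177938$ ($H = \left(5643 + 14403\right) \left(10033 + 14270\right) = 20046 \cdot 24303 = 487177938$)
$T = 487177917$ ($T = 487177938 - 21 = 487177917$)
$\frac{1}{T} = \frac{1}{487177917}$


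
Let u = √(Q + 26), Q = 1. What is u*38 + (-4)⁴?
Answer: 256 + 114*√3 ≈ 453.45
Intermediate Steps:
u = 3*√3 (u = √(1 + 26) = √27 = 3*√3 ≈ 5.1962)
u*38 + (-4)⁴ = (3*√3)*38 + (-4)⁴ = 114*√3 + 256 = 256 + 114*√3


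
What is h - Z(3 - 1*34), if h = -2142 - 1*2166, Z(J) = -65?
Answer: -4243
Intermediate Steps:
h = -4308 (h = -2142 - 2166 = -4308)
h - Z(3 - 1*34) = -4308 - 1*(-65) = -4308 + 65 = -4243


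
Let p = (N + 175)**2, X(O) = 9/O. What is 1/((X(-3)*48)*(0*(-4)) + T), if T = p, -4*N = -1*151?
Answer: 16/724201 ≈ 2.2093e-5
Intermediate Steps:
N = 151/4 (N = -(-1)*151/4 = -1/4*(-151) = 151/4 ≈ 37.750)
p = 724201/16 (p = (151/4 + 175)**2 = (851/4)**2 = 724201/16 ≈ 45263.)
T = 724201/16 ≈ 45263.
1/((X(-3)*48)*(0*(-4)) + T) = 1/(((9/(-3))*48)*(0*(-4)) + 724201/16) = 1/(((9*(-1/3))*48)*0 + 724201/16) = 1/(-3*48*0 + 724201/16) = 1/(-144*0 + 724201/16) = 1/(0 + 724201/16) = 1/(724201/16) = 16/724201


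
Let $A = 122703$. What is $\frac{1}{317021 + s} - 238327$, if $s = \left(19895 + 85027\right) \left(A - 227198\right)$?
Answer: $- \frac{2612899820731664}{10963507369} \approx -2.3833 \cdot 10^{5}$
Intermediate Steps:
$s = -10963824390$ ($s = \left(19895 + 85027\right) \left(122703 - 227198\right) = 104922 \left(-104495\right) = -10963824390$)
$\frac{1}{317021 + s} - 238327 = \frac{1}{317021 - 10963824390} - 238327 = \frac{1}{-10963507369} - 238327 = - \frac{1}{10963507369} - 238327 = - \frac{2612899820731664}{10963507369}$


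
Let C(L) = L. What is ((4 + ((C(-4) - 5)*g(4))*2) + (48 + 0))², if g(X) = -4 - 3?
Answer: 31684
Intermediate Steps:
g(X) = -7
((4 + ((C(-4) - 5)*g(4))*2) + (48 + 0))² = ((4 + ((-4 - 5)*(-7))*2) + (48 + 0))² = ((4 - 9*(-7)*2) + 48)² = ((4 + 63*2) + 48)² = ((4 + 126) + 48)² = (130 + 48)² = 178² = 31684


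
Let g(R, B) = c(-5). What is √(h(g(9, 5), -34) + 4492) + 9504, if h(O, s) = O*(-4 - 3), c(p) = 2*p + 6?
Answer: 9504 + 2*√1130 ≈ 9571.2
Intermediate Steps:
c(p) = 6 + 2*p
g(R, B) = -4 (g(R, B) = 6 + 2*(-5) = 6 - 10 = -4)
h(O, s) = -7*O (h(O, s) = O*(-7) = -7*O)
√(h(g(9, 5), -34) + 4492) + 9504 = √(-7*(-4) + 4492) + 9504 = √(28 + 4492) + 9504 = √4520 + 9504 = 2*√1130 + 9504 = 9504 + 2*√1130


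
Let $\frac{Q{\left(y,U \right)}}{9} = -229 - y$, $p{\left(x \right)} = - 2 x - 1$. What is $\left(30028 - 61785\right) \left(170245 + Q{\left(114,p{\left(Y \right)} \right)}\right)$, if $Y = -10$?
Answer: $-5308436606$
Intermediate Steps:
$p{\left(x \right)} = -1 - 2 x$
$Q{\left(y,U \right)} = -2061 - 9 y$ ($Q{\left(y,U \right)} = 9 \left(-229 - y\right) = -2061 - 9 y$)
$\left(30028 - 61785\right) \left(170245 + Q{\left(114,p{\left(Y \right)} \right)}\right) = \left(30028 - 61785\right) \left(170245 - 3087\right) = - 31757 \left(170245 - 3087\right) = \left(-31757\right) 167158 = -5308436606$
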